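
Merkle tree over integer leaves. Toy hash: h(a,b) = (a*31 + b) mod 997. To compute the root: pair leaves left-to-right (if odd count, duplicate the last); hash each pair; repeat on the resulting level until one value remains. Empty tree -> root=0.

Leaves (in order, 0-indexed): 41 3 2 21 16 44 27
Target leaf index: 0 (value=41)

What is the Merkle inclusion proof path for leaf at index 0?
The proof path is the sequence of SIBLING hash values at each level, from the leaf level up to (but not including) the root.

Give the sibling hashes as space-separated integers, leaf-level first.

L0 (leaves): [41, 3, 2, 21, 16, 44, 27], target index=0
L1: h(41,3)=(41*31+3)%997=277 [pair 0] h(2,21)=(2*31+21)%997=83 [pair 1] h(16,44)=(16*31+44)%997=540 [pair 2] h(27,27)=(27*31+27)%997=864 [pair 3] -> [277, 83, 540, 864]
  Sibling for proof at L0: 3
L2: h(277,83)=(277*31+83)%997=694 [pair 0] h(540,864)=(540*31+864)%997=655 [pair 1] -> [694, 655]
  Sibling for proof at L1: 83
L3: h(694,655)=(694*31+655)%997=235 [pair 0] -> [235]
  Sibling for proof at L2: 655
Root: 235
Proof path (sibling hashes from leaf to root): [3, 83, 655]

Answer: 3 83 655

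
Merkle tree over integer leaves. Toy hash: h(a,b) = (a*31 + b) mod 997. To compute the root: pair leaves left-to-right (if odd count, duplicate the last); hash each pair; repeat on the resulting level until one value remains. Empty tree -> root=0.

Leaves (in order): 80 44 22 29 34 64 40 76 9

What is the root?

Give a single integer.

L0: [80, 44, 22, 29, 34, 64, 40, 76, 9]
L1: h(80,44)=(80*31+44)%997=530 h(22,29)=(22*31+29)%997=711 h(34,64)=(34*31+64)%997=121 h(40,76)=(40*31+76)%997=319 h(9,9)=(9*31+9)%997=288 -> [530, 711, 121, 319, 288]
L2: h(530,711)=(530*31+711)%997=192 h(121,319)=(121*31+319)%997=82 h(288,288)=(288*31+288)%997=243 -> [192, 82, 243]
L3: h(192,82)=(192*31+82)%997=52 h(243,243)=(243*31+243)%997=797 -> [52, 797]
L4: h(52,797)=(52*31+797)%997=415 -> [415]

Answer: 415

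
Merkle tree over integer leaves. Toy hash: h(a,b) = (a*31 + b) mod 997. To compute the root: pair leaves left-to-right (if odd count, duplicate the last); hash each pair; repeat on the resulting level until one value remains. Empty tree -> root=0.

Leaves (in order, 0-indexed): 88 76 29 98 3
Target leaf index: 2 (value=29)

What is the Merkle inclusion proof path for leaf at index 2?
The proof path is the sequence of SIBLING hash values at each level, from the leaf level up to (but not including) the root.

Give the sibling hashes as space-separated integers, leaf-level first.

L0 (leaves): [88, 76, 29, 98, 3], target index=2
L1: h(88,76)=(88*31+76)%997=810 [pair 0] h(29,98)=(29*31+98)%997=0 [pair 1] h(3,3)=(3*31+3)%997=96 [pair 2] -> [810, 0, 96]
  Sibling for proof at L0: 98
L2: h(810,0)=(810*31+0)%997=185 [pair 0] h(96,96)=(96*31+96)%997=81 [pair 1] -> [185, 81]
  Sibling for proof at L1: 810
L3: h(185,81)=(185*31+81)%997=831 [pair 0] -> [831]
  Sibling for proof at L2: 81
Root: 831
Proof path (sibling hashes from leaf to root): [98, 810, 81]

Answer: 98 810 81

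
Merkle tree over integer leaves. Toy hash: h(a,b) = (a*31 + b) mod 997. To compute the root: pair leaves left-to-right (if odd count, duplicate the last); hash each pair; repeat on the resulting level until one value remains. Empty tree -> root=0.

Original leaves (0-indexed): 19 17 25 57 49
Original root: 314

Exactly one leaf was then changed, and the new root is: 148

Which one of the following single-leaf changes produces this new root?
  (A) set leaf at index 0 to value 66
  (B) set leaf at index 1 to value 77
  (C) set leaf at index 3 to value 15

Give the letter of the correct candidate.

Original leaves: [19, 17, 25, 57, 49]
Target new root: 148
Try each candidate change and compute the resulting root:
Candidate A: set leaf[0] = 66 -> leaves = [66, 17, 25, 57, 49]
  L0: [66, 17, 25, 57, 49]
  L1: h(66,17)=(66*31+17)%997=69 h(25,57)=(25*31+57)%997=832 h(49,49)=(49*31+49)%997=571 -> [69, 832, 571]
  L2: h(69,832)=(69*31+832)%997=977 h(571,571)=(571*31+571)%997=326 -> [977, 326]
  L3: h(977,326)=(977*31+326)%997=703 -> [703]
  root = 703 != target 148
Candidate B: set leaf[1] = 77 -> leaves = [19, 77, 25, 57, 49]
  L0: [19, 77, 25, 57, 49]
  L1: h(19,77)=(19*31+77)%997=666 h(25,57)=(25*31+57)%997=832 h(49,49)=(49*31+49)%997=571 -> [666, 832, 571]
  L2: h(666,832)=(666*31+832)%997=541 h(571,571)=(571*31+571)%997=326 -> [541, 326]
  L3: h(541,326)=(541*31+326)%997=148 -> [148]
  root = 148 == target 148  ** MATCH **
Candidate C: set leaf[3] = 15 -> leaves = [19, 17, 25, 15, 49]
  L0: [19, 17, 25, 15, 49]
  L1: h(19,17)=(19*31+17)%997=606 h(25,15)=(25*31+15)%997=790 h(49,49)=(49*31+49)%997=571 -> [606, 790, 571]
  L2: h(606,790)=(606*31+790)%997=633 h(571,571)=(571*31+571)%997=326 -> [633, 326]
  L3: h(633,326)=(633*31+326)%997=9 -> [9]
  root = 9 != target 148
Candidate B produces the target root.

Answer: B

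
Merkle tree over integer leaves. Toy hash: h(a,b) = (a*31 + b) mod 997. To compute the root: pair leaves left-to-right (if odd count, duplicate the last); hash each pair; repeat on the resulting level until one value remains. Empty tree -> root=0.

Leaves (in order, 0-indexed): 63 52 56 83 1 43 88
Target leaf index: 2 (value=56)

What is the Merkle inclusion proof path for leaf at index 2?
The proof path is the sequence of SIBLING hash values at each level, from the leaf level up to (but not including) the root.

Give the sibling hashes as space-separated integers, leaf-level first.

Answer: 83 11 125

Derivation:
L0 (leaves): [63, 52, 56, 83, 1, 43, 88], target index=2
L1: h(63,52)=(63*31+52)%997=11 [pair 0] h(56,83)=(56*31+83)%997=822 [pair 1] h(1,43)=(1*31+43)%997=74 [pair 2] h(88,88)=(88*31+88)%997=822 [pair 3] -> [11, 822, 74, 822]
  Sibling for proof at L0: 83
L2: h(11,822)=(11*31+822)%997=166 [pair 0] h(74,822)=(74*31+822)%997=125 [pair 1] -> [166, 125]
  Sibling for proof at L1: 11
L3: h(166,125)=(166*31+125)%997=286 [pair 0] -> [286]
  Sibling for proof at L2: 125
Root: 286
Proof path (sibling hashes from leaf to root): [83, 11, 125]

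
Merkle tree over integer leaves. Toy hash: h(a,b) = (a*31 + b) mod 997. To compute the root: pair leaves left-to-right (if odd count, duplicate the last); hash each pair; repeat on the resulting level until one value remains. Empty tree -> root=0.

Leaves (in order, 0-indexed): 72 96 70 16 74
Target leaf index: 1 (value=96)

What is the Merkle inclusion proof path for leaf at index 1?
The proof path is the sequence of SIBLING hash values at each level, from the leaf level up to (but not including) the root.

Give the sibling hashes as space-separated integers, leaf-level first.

Answer: 72 192 4

Derivation:
L0 (leaves): [72, 96, 70, 16, 74], target index=1
L1: h(72,96)=(72*31+96)%997=334 [pair 0] h(70,16)=(70*31+16)%997=192 [pair 1] h(74,74)=(74*31+74)%997=374 [pair 2] -> [334, 192, 374]
  Sibling for proof at L0: 72
L2: h(334,192)=(334*31+192)%997=576 [pair 0] h(374,374)=(374*31+374)%997=4 [pair 1] -> [576, 4]
  Sibling for proof at L1: 192
L3: h(576,4)=(576*31+4)%997=911 [pair 0] -> [911]
  Sibling for proof at L2: 4
Root: 911
Proof path (sibling hashes from leaf to root): [72, 192, 4]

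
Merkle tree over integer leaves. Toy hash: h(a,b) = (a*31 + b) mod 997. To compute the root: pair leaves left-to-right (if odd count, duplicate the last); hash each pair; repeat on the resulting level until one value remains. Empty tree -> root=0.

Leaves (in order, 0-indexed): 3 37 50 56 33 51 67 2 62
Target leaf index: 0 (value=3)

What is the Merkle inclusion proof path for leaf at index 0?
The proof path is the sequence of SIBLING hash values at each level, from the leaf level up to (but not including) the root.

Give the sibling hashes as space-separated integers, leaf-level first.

Answer: 37 609 478 727

Derivation:
L0 (leaves): [3, 37, 50, 56, 33, 51, 67, 2, 62], target index=0
L1: h(3,37)=(3*31+37)%997=130 [pair 0] h(50,56)=(50*31+56)%997=609 [pair 1] h(33,51)=(33*31+51)%997=77 [pair 2] h(67,2)=(67*31+2)%997=85 [pair 3] h(62,62)=(62*31+62)%997=987 [pair 4] -> [130, 609, 77, 85, 987]
  Sibling for proof at L0: 37
L2: h(130,609)=(130*31+609)%997=651 [pair 0] h(77,85)=(77*31+85)%997=478 [pair 1] h(987,987)=(987*31+987)%997=677 [pair 2] -> [651, 478, 677]
  Sibling for proof at L1: 609
L3: h(651,478)=(651*31+478)%997=719 [pair 0] h(677,677)=(677*31+677)%997=727 [pair 1] -> [719, 727]
  Sibling for proof at L2: 478
L4: h(719,727)=(719*31+727)%997=85 [pair 0] -> [85]
  Sibling for proof at L3: 727
Root: 85
Proof path (sibling hashes from leaf to root): [37, 609, 478, 727]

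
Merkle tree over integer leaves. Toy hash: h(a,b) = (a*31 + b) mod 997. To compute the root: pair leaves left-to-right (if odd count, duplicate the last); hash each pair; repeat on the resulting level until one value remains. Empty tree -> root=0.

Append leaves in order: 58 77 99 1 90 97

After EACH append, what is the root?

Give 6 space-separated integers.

After append 58 (leaves=[58]):
  L0: [58]
  root=58
After append 77 (leaves=[58, 77]):
  L0: [58, 77]
  L1: h(58,77)=(58*31+77)%997=878 -> [878]
  root=878
After append 99 (leaves=[58, 77, 99]):
  L0: [58, 77, 99]
  L1: h(58,77)=(58*31+77)%997=878 h(99,99)=(99*31+99)%997=177 -> [878, 177]
  L2: h(878,177)=(878*31+177)%997=476 -> [476]
  root=476
After append 1 (leaves=[58, 77, 99, 1]):
  L0: [58, 77, 99, 1]
  L1: h(58,77)=(58*31+77)%997=878 h(99,1)=(99*31+1)%997=79 -> [878, 79]
  L2: h(878,79)=(878*31+79)%997=378 -> [378]
  root=378
After append 90 (leaves=[58, 77, 99, 1, 90]):
  L0: [58, 77, 99, 1, 90]
  L1: h(58,77)=(58*31+77)%997=878 h(99,1)=(99*31+1)%997=79 h(90,90)=(90*31+90)%997=886 -> [878, 79, 886]
  L2: h(878,79)=(878*31+79)%997=378 h(886,886)=(886*31+886)%997=436 -> [378, 436]
  L3: h(378,436)=(378*31+436)%997=190 -> [190]
  root=190
After append 97 (leaves=[58, 77, 99, 1, 90, 97]):
  L0: [58, 77, 99, 1, 90, 97]
  L1: h(58,77)=(58*31+77)%997=878 h(99,1)=(99*31+1)%997=79 h(90,97)=(90*31+97)%997=893 -> [878, 79, 893]
  L2: h(878,79)=(878*31+79)%997=378 h(893,893)=(893*31+893)%997=660 -> [378, 660]
  L3: h(378,660)=(378*31+660)%997=414 -> [414]
  root=414

Answer: 58 878 476 378 190 414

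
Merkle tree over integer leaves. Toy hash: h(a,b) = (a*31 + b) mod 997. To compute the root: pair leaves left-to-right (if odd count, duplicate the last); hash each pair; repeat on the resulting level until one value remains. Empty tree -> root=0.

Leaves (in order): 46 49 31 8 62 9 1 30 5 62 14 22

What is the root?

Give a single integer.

L0: [46, 49, 31, 8, 62, 9, 1, 30, 5, 62, 14, 22]
L1: h(46,49)=(46*31+49)%997=478 h(31,8)=(31*31+8)%997=969 h(62,9)=(62*31+9)%997=934 h(1,30)=(1*31+30)%997=61 h(5,62)=(5*31+62)%997=217 h(14,22)=(14*31+22)%997=456 -> [478, 969, 934, 61, 217, 456]
L2: h(478,969)=(478*31+969)%997=832 h(934,61)=(934*31+61)%997=102 h(217,456)=(217*31+456)%997=204 -> [832, 102, 204]
L3: h(832,102)=(832*31+102)%997=969 h(204,204)=(204*31+204)%997=546 -> [969, 546]
L4: h(969,546)=(969*31+546)%997=675 -> [675]

Answer: 675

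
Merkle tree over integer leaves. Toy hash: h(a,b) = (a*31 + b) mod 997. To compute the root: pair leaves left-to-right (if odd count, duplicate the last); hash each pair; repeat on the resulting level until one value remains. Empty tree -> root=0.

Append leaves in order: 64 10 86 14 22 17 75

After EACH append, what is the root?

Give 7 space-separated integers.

After append 64 (leaves=[64]):
  L0: [64]
  root=64
After append 10 (leaves=[64, 10]):
  L0: [64, 10]
  L1: h(64,10)=(64*31+10)%997=0 -> [0]
  root=0
After append 86 (leaves=[64, 10, 86]):
  L0: [64, 10, 86]
  L1: h(64,10)=(64*31+10)%997=0 h(86,86)=(86*31+86)%997=758 -> [0, 758]
  L2: h(0,758)=(0*31+758)%997=758 -> [758]
  root=758
After append 14 (leaves=[64, 10, 86, 14]):
  L0: [64, 10, 86, 14]
  L1: h(64,10)=(64*31+10)%997=0 h(86,14)=(86*31+14)%997=686 -> [0, 686]
  L2: h(0,686)=(0*31+686)%997=686 -> [686]
  root=686
After append 22 (leaves=[64, 10, 86, 14, 22]):
  L0: [64, 10, 86, 14, 22]
  L1: h(64,10)=(64*31+10)%997=0 h(86,14)=(86*31+14)%997=686 h(22,22)=(22*31+22)%997=704 -> [0, 686, 704]
  L2: h(0,686)=(0*31+686)%997=686 h(704,704)=(704*31+704)%997=594 -> [686, 594]
  L3: h(686,594)=(686*31+594)%997=923 -> [923]
  root=923
After append 17 (leaves=[64, 10, 86, 14, 22, 17]):
  L0: [64, 10, 86, 14, 22, 17]
  L1: h(64,10)=(64*31+10)%997=0 h(86,14)=(86*31+14)%997=686 h(22,17)=(22*31+17)%997=699 -> [0, 686, 699]
  L2: h(0,686)=(0*31+686)%997=686 h(699,699)=(699*31+699)%997=434 -> [686, 434]
  L3: h(686,434)=(686*31+434)%997=763 -> [763]
  root=763
After append 75 (leaves=[64, 10, 86, 14, 22, 17, 75]):
  L0: [64, 10, 86, 14, 22, 17, 75]
  L1: h(64,10)=(64*31+10)%997=0 h(86,14)=(86*31+14)%997=686 h(22,17)=(22*31+17)%997=699 h(75,75)=(75*31+75)%997=406 -> [0, 686, 699, 406]
  L2: h(0,686)=(0*31+686)%997=686 h(699,406)=(699*31+406)%997=141 -> [686, 141]
  L3: h(686,141)=(686*31+141)%997=470 -> [470]
  root=470

Answer: 64 0 758 686 923 763 470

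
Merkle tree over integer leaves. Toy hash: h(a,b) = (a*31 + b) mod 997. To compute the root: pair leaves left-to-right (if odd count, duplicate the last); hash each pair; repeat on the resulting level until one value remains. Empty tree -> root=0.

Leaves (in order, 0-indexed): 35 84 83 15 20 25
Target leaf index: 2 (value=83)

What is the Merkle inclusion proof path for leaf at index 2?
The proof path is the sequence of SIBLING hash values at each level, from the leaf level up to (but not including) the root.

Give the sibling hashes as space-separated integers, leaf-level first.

Answer: 15 172 700

Derivation:
L0 (leaves): [35, 84, 83, 15, 20, 25], target index=2
L1: h(35,84)=(35*31+84)%997=172 [pair 0] h(83,15)=(83*31+15)%997=594 [pair 1] h(20,25)=(20*31+25)%997=645 [pair 2] -> [172, 594, 645]
  Sibling for proof at L0: 15
L2: h(172,594)=(172*31+594)%997=941 [pair 0] h(645,645)=(645*31+645)%997=700 [pair 1] -> [941, 700]
  Sibling for proof at L1: 172
L3: h(941,700)=(941*31+700)%997=958 [pair 0] -> [958]
  Sibling for proof at L2: 700
Root: 958
Proof path (sibling hashes from leaf to root): [15, 172, 700]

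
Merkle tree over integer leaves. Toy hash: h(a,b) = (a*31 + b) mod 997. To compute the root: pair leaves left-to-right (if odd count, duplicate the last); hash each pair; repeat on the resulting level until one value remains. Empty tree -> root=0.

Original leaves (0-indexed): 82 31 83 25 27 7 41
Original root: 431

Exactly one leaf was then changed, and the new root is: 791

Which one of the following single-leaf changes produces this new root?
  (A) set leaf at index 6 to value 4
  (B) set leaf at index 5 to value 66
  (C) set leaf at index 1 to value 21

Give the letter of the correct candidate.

Answer: C

Derivation:
Original leaves: [82, 31, 83, 25, 27, 7, 41]
Target new root: 791
Try each candidate change and compute the resulting root:
Candidate A: set leaf[6] = 4 -> leaves = [82, 31, 83, 25, 27, 7, 4]
  L0: [82, 31, 83, 25, 27, 7, 4]
  L1: h(82,31)=(82*31+31)%997=579 h(83,25)=(83*31+25)%997=604 h(27,7)=(27*31+7)%997=844 h(4,4)=(4*31+4)%997=128 -> [579, 604, 844, 128]
  L2: h(579,604)=(579*31+604)%997=607 h(844,128)=(844*31+128)%997=370 -> [607, 370]
  L3: h(607,370)=(607*31+370)%997=244 -> [244]
  root = 244 != target 791
Candidate B: set leaf[5] = 66 -> leaves = [82, 31, 83, 25, 27, 66, 41]
  L0: [82, 31, 83, 25, 27, 66, 41]
  L1: h(82,31)=(82*31+31)%997=579 h(83,25)=(83*31+25)%997=604 h(27,66)=(27*31+66)%997=903 h(41,41)=(41*31+41)%997=315 -> [579, 604, 903, 315]
  L2: h(579,604)=(579*31+604)%997=607 h(903,315)=(903*31+315)%997=392 -> [607, 392]
  L3: h(607,392)=(607*31+392)%997=266 -> [266]
  root = 266 != target 791
Candidate C: set leaf[1] = 21 -> leaves = [82, 21, 83, 25, 27, 7, 41]
  L0: [82, 21, 83, 25, 27, 7, 41]
  L1: h(82,21)=(82*31+21)%997=569 h(83,25)=(83*31+25)%997=604 h(27,7)=(27*31+7)%997=844 h(41,41)=(41*31+41)%997=315 -> [569, 604, 844, 315]
  L2: h(569,604)=(569*31+604)%997=297 h(844,315)=(844*31+315)%997=557 -> [297, 557]
  L3: h(297,557)=(297*31+557)%997=791 -> [791]
  root = 791 == target 791  ** MATCH **
Candidate C produces the target root.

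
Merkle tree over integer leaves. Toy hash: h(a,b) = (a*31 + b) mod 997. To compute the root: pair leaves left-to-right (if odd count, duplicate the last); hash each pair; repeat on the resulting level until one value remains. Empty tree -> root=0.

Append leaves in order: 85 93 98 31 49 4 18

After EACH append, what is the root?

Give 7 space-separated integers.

After append 85 (leaves=[85]):
  L0: [85]
  root=85
After append 93 (leaves=[85, 93]):
  L0: [85, 93]
  L1: h(85,93)=(85*31+93)%997=734 -> [734]
  root=734
After append 98 (leaves=[85, 93, 98]):
  L0: [85, 93, 98]
  L1: h(85,93)=(85*31+93)%997=734 h(98,98)=(98*31+98)%997=145 -> [734, 145]
  L2: h(734,145)=(734*31+145)%997=965 -> [965]
  root=965
After append 31 (leaves=[85, 93, 98, 31]):
  L0: [85, 93, 98, 31]
  L1: h(85,93)=(85*31+93)%997=734 h(98,31)=(98*31+31)%997=78 -> [734, 78]
  L2: h(734,78)=(734*31+78)%997=898 -> [898]
  root=898
After append 49 (leaves=[85, 93, 98, 31, 49]):
  L0: [85, 93, 98, 31, 49]
  L1: h(85,93)=(85*31+93)%997=734 h(98,31)=(98*31+31)%997=78 h(49,49)=(49*31+49)%997=571 -> [734, 78, 571]
  L2: h(734,78)=(734*31+78)%997=898 h(571,571)=(571*31+571)%997=326 -> [898, 326]
  L3: h(898,326)=(898*31+326)%997=248 -> [248]
  root=248
After append 4 (leaves=[85, 93, 98, 31, 49, 4]):
  L0: [85, 93, 98, 31, 49, 4]
  L1: h(85,93)=(85*31+93)%997=734 h(98,31)=(98*31+31)%997=78 h(49,4)=(49*31+4)%997=526 -> [734, 78, 526]
  L2: h(734,78)=(734*31+78)%997=898 h(526,526)=(526*31+526)%997=880 -> [898, 880]
  L3: h(898,880)=(898*31+880)%997=802 -> [802]
  root=802
After append 18 (leaves=[85, 93, 98, 31, 49, 4, 18]):
  L0: [85, 93, 98, 31, 49, 4, 18]
  L1: h(85,93)=(85*31+93)%997=734 h(98,31)=(98*31+31)%997=78 h(49,4)=(49*31+4)%997=526 h(18,18)=(18*31+18)%997=576 -> [734, 78, 526, 576]
  L2: h(734,78)=(734*31+78)%997=898 h(526,576)=(526*31+576)%997=930 -> [898, 930]
  L3: h(898,930)=(898*31+930)%997=852 -> [852]
  root=852

Answer: 85 734 965 898 248 802 852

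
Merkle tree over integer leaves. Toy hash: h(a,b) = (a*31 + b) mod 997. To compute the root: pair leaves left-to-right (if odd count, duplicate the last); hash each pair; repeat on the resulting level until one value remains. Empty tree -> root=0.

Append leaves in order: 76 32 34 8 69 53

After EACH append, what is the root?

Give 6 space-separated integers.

Answer: 76 394 341 315 661 149

Derivation:
After append 76 (leaves=[76]):
  L0: [76]
  root=76
After append 32 (leaves=[76, 32]):
  L0: [76, 32]
  L1: h(76,32)=(76*31+32)%997=394 -> [394]
  root=394
After append 34 (leaves=[76, 32, 34]):
  L0: [76, 32, 34]
  L1: h(76,32)=(76*31+32)%997=394 h(34,34)=(34*31+34)%997=91 -> [394, 91]
  L2: h(394,91)=(394*31+91)%997=341 -> [341]
  root=341
After append 8 (leaves=[76, 32, 34, 8]):
  L0: [76, 32, 34, 8]
  L1: h(76,32)=(76*31+32)%997=394 h(34,8)=(34*31+8)%997=65 -> [394, 65]
  L2: h(394,65)=(394*31+65)%997=315 -> [315]
  root=315
After append 69 (leaves=[76, 32, 34, 8, 69]):
  L0: [76, 32, 34, 8, 69]
  L1: h(76,32)=(76*31+32)%997=394 h(34,8)=(34*31+8)%997=65 h(69,69)=(69*31+69)%997=214 -> [394, 65, 214]
  L2: h(394,65)=(394*31+65)%997=315 h(214,214)=(214*31+214)%997=866 -> [315, 866]
  L3: h(315,866)=(315*31+866)%997=661 -> [661]
  root=661
After append 53 (leaves=[76, 32, 34, 8, 69, 53]):
  L0: [76, 32, 34, 8, 69, 53]
  L1: h(76,32)=(76*31+32)%997=394 h(34,8)=(34*31+8)%997=65 h(69,53)=(69*31+53)%997=198 -> [394, 65, 198]
  L2: h(394,65)=(394*31+65)%997=315 h(198,198)=(198*31+198)%997=354 -> [315, 354]
  L3: h(315,354)=(315*31+354)%997=149 -> [149]
  root=149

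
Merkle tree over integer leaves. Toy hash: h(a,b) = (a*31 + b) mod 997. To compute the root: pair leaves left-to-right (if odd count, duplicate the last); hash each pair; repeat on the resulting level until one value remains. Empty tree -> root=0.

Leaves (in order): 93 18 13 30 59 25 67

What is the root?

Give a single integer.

L0: [93, 18, 13, 30, 59, 25, 67]
L1: h(93,18)=(93*31+18)%997=907 h(13,30)=(13*31+30)%997=433 h(59,25)=(59*31+25)%997=857 h(67,67)=(67*31+67)%997=150 -> [907, 433, 857, 150]
L2: h(907,433)=(907*31+433)%997=634 h(857,150)=(857*31+150)%997=795 -> [634, 795]
L3: h(634,795)=(634*31+795)%997=509 -> [509]

Answer: 509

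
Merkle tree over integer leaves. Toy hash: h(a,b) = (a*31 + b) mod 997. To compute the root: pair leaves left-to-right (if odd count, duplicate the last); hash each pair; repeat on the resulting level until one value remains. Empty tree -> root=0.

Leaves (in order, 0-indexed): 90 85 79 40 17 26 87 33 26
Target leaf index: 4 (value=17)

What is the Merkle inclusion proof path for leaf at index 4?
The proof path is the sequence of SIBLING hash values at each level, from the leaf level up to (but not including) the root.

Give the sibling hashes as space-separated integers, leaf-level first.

L0 (leaves): [90, 85, 79, 40, 17, 26, 87, 33, 26], target index=4
L1: h(90,85)=(90*31+85)%997=881 [pair 0] h(79,40)=(79*31+40)%997=495 [pair 1] h(17,26)=(17*31+26)%997=553 [pair 2] h(87,33)=(87*31+33)%997=736 [pair 3] h(26,26)=(26*31+26)%997=832 [pair 4] -> [881, 495, 553, 736, 832]
  Sibling for proof at L0: 26
L2: h(881,495)=(881*31+495)%997=887 [pair 0] h(553,736)=(553*31+736)%997=930 [pair 1] h(832,832)=(832*31+832)%997=702 [pair 2] -> [887, 930, 702]
  Sibling for proof at L1: 736
L3: h(887,930)=(887*31+930)%997=511 [pair 0] h(702,702)=(702*31+702)%997=530 [pair 1] -> [511, 530]
  Sibling for proof at L2: 887
L4: h(511,530)=(511*31+530)%997=419 [pair 0] -> [419]
  Sibling for proof at L3: 530
Root: 419
Proof path (sibling hashes from leaf to root): [26, 736, 887, 530]

Answer: 26 736 887 530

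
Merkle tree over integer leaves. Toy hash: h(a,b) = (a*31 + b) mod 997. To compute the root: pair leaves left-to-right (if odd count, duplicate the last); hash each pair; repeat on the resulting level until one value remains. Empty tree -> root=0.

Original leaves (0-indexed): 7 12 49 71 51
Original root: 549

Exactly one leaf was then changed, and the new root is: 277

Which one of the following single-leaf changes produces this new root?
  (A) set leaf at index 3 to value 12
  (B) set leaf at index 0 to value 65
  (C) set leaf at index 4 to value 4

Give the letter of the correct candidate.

Answer: C

Derivation:
Original leaves: [7, 12, 49, 71, 51]
Target new root: 277
Try each candidate change and compute the resulting root:
Candidate A: set leaf[3] = 12 -> leaves = [7, 12, 49, 12, 51]
  L0: [7, 12, 49, 12, 51]
  L1: h(7,12)=(7*31+12)%997=229 h(49,12)=(49*31+12)%997=534 h(51,51)=(51*31+51)%997=635 -> [229, 534, 635]
  L2: h(229,534)=(229*31+534)%997=654 h(635,635)=(635*31+635)%997=380 -> [654, 380]
  L3: h(654,380)=(654*31+380)%997=714 -> [714]
  root = 714 != target 277
Candidate B: set leaf[0] = 65 -> leaves = [65, 12, 49, 71, 51]
  L0: [65, 12, 49, 71, 51]
  L1: h(65,12)=(65*31+12)%997=33 h(49,71)=(49*31+71)%997=593 h(51,51)=(51*31+51)%997=635 -> [33, 593, 635]
  L2: h(33,593)=(33*31+593)%997=619 h(635,635)=(635*31+635)%997=380 -> [619, 380]
  L3: h(619,380)=(619*31+380)%997=626 -> [626]
  root = 626 != target 277
Candidate C: set leaf[4] = 4 -> leaves = [7, 12, 49, 71, 4]
  L0: [7, 12, 49, 71, 4]
  L1: h(7,12)=(7*31+12)%997=229 h(49,71)=(49*31+71)%997=593 h(4,4)=(4*31+4)%997=128 -> [229, 593, 128]
  L2: h(229,593)=(229*31+593)%997=713 h(128,128)=(128*31+128)%997=108 -> [713, 108]
  L3: h(713,108)=(713*31+108)%997=277 -> [277]
  root = 277 == target 277  ** MATCH **
Candidate C produces the target root.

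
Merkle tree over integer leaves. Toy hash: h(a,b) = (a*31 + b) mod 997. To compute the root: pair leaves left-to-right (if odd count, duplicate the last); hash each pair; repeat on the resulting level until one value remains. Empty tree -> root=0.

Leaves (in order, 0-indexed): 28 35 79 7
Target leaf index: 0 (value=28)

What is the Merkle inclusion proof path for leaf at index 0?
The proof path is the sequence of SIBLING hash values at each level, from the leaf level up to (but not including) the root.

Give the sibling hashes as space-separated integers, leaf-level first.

Answer: 35 462

Derivation:
L0 (leaves): [28, 35, 79, 7], target index=0
L1: h(28,35)=(28*31+35)%997=903 [pair 0] h(79,7)=(79*31+7)%997=462 [pair 1] -> [903, 462]
  Sibling for proof at L0: 35
L2: h(903,462)=(903*31+462)%997=539 [pair 0] -> [539]
  Sibling for proof at L1: 462
Root: 539
Proof path (sibling hashes from leaf to root): [35, 462]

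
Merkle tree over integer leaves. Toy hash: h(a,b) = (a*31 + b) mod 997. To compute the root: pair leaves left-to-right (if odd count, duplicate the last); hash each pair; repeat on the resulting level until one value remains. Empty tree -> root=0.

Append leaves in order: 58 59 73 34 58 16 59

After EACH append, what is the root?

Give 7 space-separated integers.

Answer: 58 860 83 44 936 589 663

Derivation:
After append 58 (leaves=[58]):
  L0: [58]
  root=58
After append 59 (leaves=[58, 59]):
  L0: [58, 59]
  L1: h(58,59)=(58*31+59)%997=860 -> [860]
  root=860
After append 73 (leaves=[58, 59, 73]):
  L0: [58, 59, 73]
  L1: h(58,59)=(58*31+59)%997=860 h(73,73)=(73*31+73)%997=342 -> [860, 342]
  L2: h(860,342)=(860*31+342)%997=83 -> [83]
  root=83
After append 34 (leaves=[58, 59, 73, 34]):
  L0: [58, 59, 73, 34]
  L1: h(58,59)=(58*31+59)%997=860 h(73,34)=(73*31+34)%997=303 -> [860, 303]
  L2: h(860,303)=(860*31+303)%997=44 -> [44]
  root=44
After append 58 (leaves=[58, 59, 73, 34, 58]):
  L0: [58, 59, 73, 34, 58]
  L1: h(58,59)=(58*31+59)%997=860 h(73,34)=(73*31+34)%997=303 h(58,58)=(58*31+58)%997=859 -> [860, 303, 859]
  L2: h(860,303)=(860*31+303)%997=44 h(859,859)=(859*31+859)%997=569 -> [44, 569]
  L3: h(44,569)=(44*31+569)%997=936 -> [936]
  root=936
After append 16 (leaves=[58, 59, 73, 34, 58, 16]):
  L0: [58, 59, 73, 34, 58, 16]
  L1: h(58,59)=(58*31+59)%997=860 h(73,34)=(73*31+34)%997=303 h(58,16)=(58*31+16)%997=817 -> [860, 303, 817]
  L2: h(860,303)=(860*31+303)%997=44 h(817,817)=(817*31+817)%997=222 -> [44, 222]
  L3: h(44,222)=(44*31+222)%997=589 -> [589]
  root=589
After append 59 (leaves=[58, 59, 73, 34, 58, 16, 59]):
  L0: [58, 59, 73, 34, 58, 16, 59]
  L1: h(58,59)=(58*31+59)%997=860 h(73,34)=(73*31+34)%997=303 h(58,16)=(58*31+16)%997=817 h(59,59)=(59*31+59)%997=891 -> [860, 303, 817, 891]
  L2: h(860,303)=(860*31+303)%997=44 h(817,891)=(817*31+891)%997=296 -> [44, 296]
  L3: h(44,296)=(44*31+296)%997=663 -> [663]
  root=663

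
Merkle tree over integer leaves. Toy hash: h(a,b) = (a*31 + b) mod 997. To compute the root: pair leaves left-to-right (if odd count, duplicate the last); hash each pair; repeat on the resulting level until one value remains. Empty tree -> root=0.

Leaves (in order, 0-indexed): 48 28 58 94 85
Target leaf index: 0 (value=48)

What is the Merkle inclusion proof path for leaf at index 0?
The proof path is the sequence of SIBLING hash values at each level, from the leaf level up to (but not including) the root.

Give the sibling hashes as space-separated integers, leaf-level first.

Answer: 28 895 301

Derivation:
L0 (leaves): [48, 28, 58, 94, 85], target index=0
L1: h(48,28)=(48*31+28)%997=519 [pair 0] h(58,94)=(58*31+94)%997=895 [pair 1] h(85,85)=(85*31+85)%997=726 [pair 2] -> [519, 895, 726]
  Sibling for proof at L0: 28
L2: h(519,895)=(519*31+895)%997=35 [pair 0] h(726,726)=(726*31+726)%997=301 [pair 1] -> [35, 301]
  Sibling for proof at L1: 895
L3: h(35,301)=(35*31+301)%997=389 [pair 0] -> [389]
  Sibling for proof at L2: 301
Root: 389
Proof path (sibling hashes from leaf to root): [28, 895, 301]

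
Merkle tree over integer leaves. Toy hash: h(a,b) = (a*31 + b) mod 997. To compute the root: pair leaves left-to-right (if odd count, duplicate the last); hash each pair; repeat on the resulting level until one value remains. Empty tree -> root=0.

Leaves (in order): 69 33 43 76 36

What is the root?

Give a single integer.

L0: [69, 33, 43, 76, 36]
L1: h(69,33)=(69*31+33)%997=178 h(43,76)=(43*31+76)%997=412 h(36,36)=(36*31+36)%997=155 -> [178, 412, 155]
L2: h(178,412)=(178*31+412)%997=945 h(155,155)=(155*31+155)%997=972 -> [945, 972]
L3: h(945,972)=(945*31+972)%997=357 -> [357]

Answer: 357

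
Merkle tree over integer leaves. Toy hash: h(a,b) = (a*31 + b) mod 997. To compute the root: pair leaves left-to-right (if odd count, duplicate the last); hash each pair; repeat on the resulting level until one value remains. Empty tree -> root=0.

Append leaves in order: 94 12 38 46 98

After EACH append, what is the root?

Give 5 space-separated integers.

Answer: 94 932 198 206 59

Derivation:
After append 94 (leaves=[94]):
  L0: [94]
  root=94
After append 12 (leaves=[94, 12]):
  L0: [94, 12]
  L1: h(94,12)=(94*31+12)%997=932 -> [932]
  root=932
After append 38 (leaves=[94, 12, 38]):
  L0: [94, 12, 38]
  L1: h(94,12)=(94*31+12)%997=932 h(38,38)=(38*31+38)%997=219 -> [932, 219]
  L2: h(932,219)=(932*31+219)%997=198 -> [198]
  root=198
After append 46 (leaves=[94, 12, 38, 46]):
  L0: [94, 12, 38, 46]
  L1: h(94,12)=(94*31+12)%997=932 h(38,46)=(38*31+46)%997=227 -> [932, 227]
  L2: h(932,227)=(932*31+227)%997=206 -> [206]
  root=206
After append 98 (leaves=[94, 12, 38, 46, 98]):
  L0: [94, 12, 38, 46, 98]
  L1: h(94,12)=(94*31+12)%997=932 h(38,46)=(38*31+46)%997=227 h(98,98)=(98*31+98)%997=145 -> [932, 227, 145]
  L2: h(932,227)=(932*31+227)%997=206 h(145,145)=(145*31+145)%997=652 -> [206, 652]
  L3: h(206,652)=(206*31+652)%997=59 -> [59]
  root=59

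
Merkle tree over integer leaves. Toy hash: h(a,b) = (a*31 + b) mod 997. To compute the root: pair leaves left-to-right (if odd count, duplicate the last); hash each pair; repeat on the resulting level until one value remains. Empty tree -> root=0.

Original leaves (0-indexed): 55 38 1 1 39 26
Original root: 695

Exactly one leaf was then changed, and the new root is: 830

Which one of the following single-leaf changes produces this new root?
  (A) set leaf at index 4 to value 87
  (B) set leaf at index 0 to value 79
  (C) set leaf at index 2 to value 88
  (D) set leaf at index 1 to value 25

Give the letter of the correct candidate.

Answer: B

Derivation:
Original leaves: [55, 38, 1, 1, 39, 26]
Target new root: 830
Try each candidate change and compute the resulting root:
Candidate A: set leaf[4] = 87 -> leaves = [55, 38, 1, 1, 87, 26]
  L0: [55, 38, 1, 1, 87, 26]
  L1: h(55,38)=(55*31+38)%997=746 h(1,1)=(1*31+1)%997=32 h(87,26)=(87*31+26)%997=729 -> [746, 32, 729]
  L2: h(746,32)=(746*31+32)%997=227 h(729,729)=(729*31+729)%997=397 -> [227, 397]
  L3: h(227,397)=(227*31+397)%997=455 -> [455]
  root = 455 != target 830
Candidate B: set leaf[0] = 79 -> leaves = [79, 38, 1, 1, 39, 26]
  L0: [79, 38, 1, 1, 39, 26]
  L1: h(79,38)=(79*31+38)%997=493 h(1,1)=(1*31+1)%997=32 h(39,26)=(39*31+26)%997=238 -> [493, 32, 238]
  L2: h(493,32)=(493*31+32)%997=360 h(238,238)=(238*31+238)%997=637 -> [360, 637]
  L3: h(360,637)=(360*31+637)%997=830 -> [830]
  root = 830 == target 830  ** MATCH **
Candidate C: set leaf[2] = 88 -> leaves = [55, 38, 88, 1, 39, 26]
  L0: [55, 38, 88, 1, 39, 26]
  L1: h(55,38)=(55*31+38)%997=746 h(88,1)=(88*31+1)%997=735 h(39,26)=(39*31+26)%997=238 -> [746, 735, 238]
  L2: h(746,735)=(746*31+735)%997=930 h(238,238)=(238*31+238)%997=637 -> [930, 637]
  L3: h(930,637)=(930*31+637)%997=554 -> [554]
  root = 554 != target 830
Candidate D: set leaf[1] = 25 -> leaves = [55, 25, 1, 1, 39, 26]
  L0: [55, 25, 1, 1, 39, 26]
  L1: h(55,25)=(55*31+25)%997=733 h(1,1)=(1*31+1)%997=32 h(39,26)=(39*31+26)%997=238 -> [733, 32, 238]
  L2: h(733,32)=(733*31+32)%997=821 h(238,238)=(238*31+238)%997=637 -> [821, 637]
  L3: h(821,637)=(821*31+637)%997=166 -> [166]
  root = 166 != target 830
Candidate B produces the target root.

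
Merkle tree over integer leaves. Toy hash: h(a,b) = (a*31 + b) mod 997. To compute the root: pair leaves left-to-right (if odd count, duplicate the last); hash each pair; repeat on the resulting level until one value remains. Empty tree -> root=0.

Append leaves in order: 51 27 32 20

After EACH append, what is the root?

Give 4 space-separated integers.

Answer: 51 611 25 13

Derivation:
After append 51 (leaves=[51]):
  L0: [51]
  root=51
After append 27 (leaves=[51, 27]):
  L0: [51, 27]
  L1: h(51,27)=(51*31+27)%997=611 -> [611]
  root=611
After append 32 (leaves=[51, 27, 32]):
  L0: [51, 27, 32]
  L1: h(51,27)=(51*31+27)%997=611 h(32,32)=(32*31+32)%997=27 -> [611, 27]
  L2: h(611,27)=(611*31+27)%997=25 -> [25]
  root=25
After append 20 (leaves=[51, 27, 32, 20]):
  L0: [51, 27, 32, 20]
  L1: h(51,27)=(51*31+27)%997=611 h(32,20)=(32*31+20)%997=15 -> [611, 15]
  L2: h(611,15)=(611*31+15)%997=13 -> [13]
  root=13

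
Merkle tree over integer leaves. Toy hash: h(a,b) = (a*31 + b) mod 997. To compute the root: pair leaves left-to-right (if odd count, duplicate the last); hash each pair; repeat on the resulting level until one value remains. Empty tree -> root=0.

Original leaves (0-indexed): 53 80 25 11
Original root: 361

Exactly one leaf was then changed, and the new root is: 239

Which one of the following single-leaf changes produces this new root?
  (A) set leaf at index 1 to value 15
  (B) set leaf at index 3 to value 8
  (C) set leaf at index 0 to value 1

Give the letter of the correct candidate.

Answer: C

Derivation:
Original leaves: [53, 80, 25, 11]
Target new root: 239
Try each candidate change and compute the resulting root:
Candidate A: set leaf[1] = 15 -> leaves = [53, 15, 25, 11]
  L0: [53, 15, 25, 11]
  L1: h(53,15)=(53*31+15)%997=661 h(25,11)=(25*31+11)%997=786 -> [661, 786]
  L2: h(661,786)=(661*31+786)%997=340 -> [340]
  root = 340 != target 239
Candidate B: set leaf[3] = 8 -> leaves = [53, 80, 25, 8]
  L0: [53, 80, 25, 8]
  L1: h(53,80)=(53*31+80)%997=726 h(25,8)=(25*31+8)%997=783 -> [726, 783]
  L2: h(726,783)=(726*31+783)%997=358 -> [358]
  root = 358 != target 239
Candidate C: set leaf[0] = 1 -> leaves = [1, 80, 25, 11]
  L0: [1, 80, 25, 11]
  L1: h(1,80)=(1*31+80)%997=111 h(25,11)=(25*31+11)%997=786 -> [111, 786]
  L2: h(111,786)=(111*31+786)%997=239 -> [239]
  root = 239 == target 239  ** MATCH **
Candidate C produces the target root.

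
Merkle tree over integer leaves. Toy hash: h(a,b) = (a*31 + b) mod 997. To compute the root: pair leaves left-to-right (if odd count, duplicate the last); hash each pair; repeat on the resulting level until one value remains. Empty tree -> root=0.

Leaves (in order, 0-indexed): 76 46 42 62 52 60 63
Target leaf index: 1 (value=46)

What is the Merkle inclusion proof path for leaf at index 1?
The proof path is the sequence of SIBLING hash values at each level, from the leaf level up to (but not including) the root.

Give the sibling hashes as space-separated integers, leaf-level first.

Answer: 76 367 10

Derivation:
L0 (leaves): [76, 46, 42, 62, 52, 60, 63], target index=1
L1: h(76,46)=(76*31+46)%997=408 [pair 0] h(42,62)=(42*31+62)%997=367 [pair 1] h(52,60)=(52*31+60)%997=675 [pair 2] h(63,63)=(63*31+63)%997=22 [pair 3] -> [408, 367, 675, 22]
  Sibling for proof at L0: 76
L2: h(408,367)=(408*31+367)%997=54 [pair 0] h(675,22)=(675*31+22)%997=10 [pair 1] -> [54, 10]
  Sibling for proof at L1: 367
L3: h(54,10)=(54*31+10)%997=687 [pair 0] -> [687]
  Sibling for proof at L2: 10
Root: 687
Proof path (sibling hashes from leaf to root): [76, 367, 10]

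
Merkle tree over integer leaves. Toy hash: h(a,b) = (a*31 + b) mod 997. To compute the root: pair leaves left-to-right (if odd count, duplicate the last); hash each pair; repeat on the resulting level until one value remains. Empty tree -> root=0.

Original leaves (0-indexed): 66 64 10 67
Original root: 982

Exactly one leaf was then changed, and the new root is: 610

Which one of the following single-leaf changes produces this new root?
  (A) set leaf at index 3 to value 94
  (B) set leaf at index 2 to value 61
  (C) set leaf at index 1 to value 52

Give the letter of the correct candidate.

Original leaves: [66, 64, 10, 67]
Target new root: 610
Try each candidate change and compute the resulting root:
Candidate A: set leaf[3] = 94 -> leaves = [66, 64, 10, 94]
  L0: [66, 64, 10, 94]
  L1: h(66,64)=(66*31+64)%997=116 h(10,94)=(10*31+94)%997=404 -> [116, 404]
  L2: h(116,404)=(116*31+404)%997=12 -> [12]
  root = 12 != target 610
Candidate B: set leaf[2] = 61 -> leaves = [66, 64, 61, 67]
  L0: [66, 64, 61, 67]
  L1: h(66,64)=(66*31+64)%997=116 h(61,67)=(61*31+67)%997=961 -> [116, 961]
  L2: h(116,961)=(116*31+961)%997=569 -> [569]
  root = 569 != target 610
Candidate C: set leaf[1] = 52 -> leaves = [66, 52, 10, 67]
  L0: [66, 52, 10, 67]
  L1: h(66,52)=(66*31+52)%997=104 h(10,67)=(10*31+67)%997=377 -> [104, 377]
  L2: h(104,377)=(104*31+377)%997=610 -> [610]
  root = 610 == target 610  ** MATCH **
Candidate C produces the target root.

Answer: C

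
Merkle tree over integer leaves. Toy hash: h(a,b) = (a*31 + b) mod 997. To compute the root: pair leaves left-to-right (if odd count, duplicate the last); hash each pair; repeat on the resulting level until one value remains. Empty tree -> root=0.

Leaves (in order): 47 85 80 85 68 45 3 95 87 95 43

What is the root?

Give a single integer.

L0: [47, 85, 80, 85, 68, 45, 3, 95, 87, 95, 43]
L1: h(47,85)=(47*31+85)%997=545 h(80,85)=(80*31+85)%997=571 h(68,45)=(68*31+45)%997=159 h(3,95)=(3*31+95)%997=188 h(87,95)=(87*31+95)%997=798 h(43,43)=(43*31+43)%997=379 -> [545, 571, 159, 188, 798, 379]
L2: h(545,571)=(545*31+571)%997=517 h(159,188)=(159*31+188)%997=132 h(798,379)=(798*31+379)%997=192 -> [517, 132, 192]
L3: h(517,132)=(517*31+132)%997=207 h(192,192)=(192*31+192)%997=162 -> [207, 162]
L4: h(207,162)=(207*31+162)%997=597 -> [597]

Answer: 597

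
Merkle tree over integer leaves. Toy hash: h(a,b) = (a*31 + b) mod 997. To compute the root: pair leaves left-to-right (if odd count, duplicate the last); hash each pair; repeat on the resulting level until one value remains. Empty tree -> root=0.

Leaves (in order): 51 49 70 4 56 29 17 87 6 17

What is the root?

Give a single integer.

L0: [51, 49, 70, 4, 56, 29, 17, 87, 6, 17]
L1: h(51,49)=(51*31+49)%997=633 h(70,4)=(70*31+4)%997=180 h(56,29)=(56*31+29)%997=768 h(17,87)=(17*31+87)%997=614 h(6,17)=(6*31+17)%997=203 -> [633, 180, 768, 614, 203]
L2: h(633,180)=(633*31+180)%997=860 h(768,614)=(768*31+614)%997=494 h(203,203)=(203*31+203)%997=514 -> [860, 494, 514]
L3: h(860,494)=(860*31+494)%997=235 h(514,514)=(514*31+514)%997=496 -> [235, 496]
L4: h(235,496)=(235*31+496)%997=802 -> [802]

Answer: 802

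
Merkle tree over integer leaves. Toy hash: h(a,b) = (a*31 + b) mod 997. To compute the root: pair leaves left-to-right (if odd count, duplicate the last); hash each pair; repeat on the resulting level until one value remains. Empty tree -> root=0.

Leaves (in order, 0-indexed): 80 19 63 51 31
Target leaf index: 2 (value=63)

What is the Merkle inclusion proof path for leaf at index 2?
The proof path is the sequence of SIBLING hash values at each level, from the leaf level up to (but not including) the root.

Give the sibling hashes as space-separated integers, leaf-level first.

L0 (leaves): [80, 19, 63, 51, 31], target index=2
L1: h(80,19)=(80*31+19)%997=505 [pair 0] h(63,51)=(63*31+51)%997=10 [pair 1] h(31,31)=(31*31+31)%997=992 [pair 2] -> [505, 10, 992]
  Sibling for proof at L0: 51
L2: h(505,10)=(505*31+10)%997=710 [pair 0] h(992,992)=(992*31+992)%997=837 [pair 1] -> [710, 837]
  Sibling for proof at L1: 505
L3: h(710,837)=(710*31+837)%997=913 [pair 0] -> [913]
  Sibling for proof at L2: 837
Root: 913
Proof path (sibling hashes from leaf to root): [51, 505, 837]

Answer: 51 505 837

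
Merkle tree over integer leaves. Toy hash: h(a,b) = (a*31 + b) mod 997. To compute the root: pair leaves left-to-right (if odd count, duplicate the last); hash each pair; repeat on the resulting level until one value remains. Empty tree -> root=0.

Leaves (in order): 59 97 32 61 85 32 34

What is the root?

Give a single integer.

L0: [59, 97, 32, 61, 85, 32, 34]
L1: h(59,97)=(59*31+97)%997=929 h(32,61)=(32*31+61)%997=56 h(85,32)=(85*31+32)%997=673 h(34,34)=(34*31+34)%997=91 -> [929, 56, 673, 91]
L2: h(929,56)=(929*31+56)%997=939 h(673,91)=(673*31+91)%997=17 -> [939, 17]
L3: h(939,17)=(939*31+17)%997=213 -> [213]

Answer: 213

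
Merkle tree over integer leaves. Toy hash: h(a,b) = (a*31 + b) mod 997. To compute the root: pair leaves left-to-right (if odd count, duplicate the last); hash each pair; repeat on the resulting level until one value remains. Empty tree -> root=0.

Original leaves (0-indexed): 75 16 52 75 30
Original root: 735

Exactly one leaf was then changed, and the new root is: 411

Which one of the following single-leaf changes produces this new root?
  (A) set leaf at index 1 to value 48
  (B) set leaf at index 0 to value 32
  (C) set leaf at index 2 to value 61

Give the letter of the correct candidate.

Original leaves: [75, 16, 52, 75, 30]
Target new root: 411
Try each candidate change and compute the resulting root:
Candidate A: set leaf[1] = 48 -> leaves = [75, 48, 52, 75, 30]
  L0: [75, 48, 52, 75, 30]
  L1: h(75,48)=(75*31+48)%997=379 h(52,75)=(52*31+75)%997=690 h(30,30)=(30*31+30)%997=960 -> [379, 690, 960]
  L2: h(379,690)=(379*31+690)%997=475 h(960,960)=(960*31+960)%997=810 -> [475, 810]
  L3: h(475,810)=(475*31+810)%997=580 -> [580]
  root = 580 != target 411
Candidate B: set leaf[0] = 32 -> leaves = [32, 16, 52, 75, 30]
  L0: [32, 16, 52, 75, 30]
  L1: h(32,16)=(32*31+16)%997=11 h(52,75)=(52*31+75)%997=690 h(30,30)=(30*31+30)%997=960 -> [11, 690, 960]
  L2: h(11,690)=(11*31+690)%997=34 h(960,960)=(960*31+960)%997=810 -> [34, 810]
  L3: h(34,810)=(34*31+810)%997=867 -> [867]
  root = 867 != target 411
Candidate C: set leaf[2] = 61 -> leaves = [75, 16, 61, 75, 30]
  L0: [75, 16, 61, 75, 30]
  L1: h(75,16)=(75*31+16)%997=347 h(61,75)=(61*31+75)%997=969 h(30,30)=(30*31+30)%997=960 -> [347, 969, 960]
  L2: h(347,969)=(347*31+969)%997=759 h(960,960)=(960*31+960)%997=810 -> [759, 810]
  L3: h(759,810)=(759*31+810)%997=411 -> [411]
  root = 411 == target 411  ** MATCH **
Candidate C produces the target root.

Answer: C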